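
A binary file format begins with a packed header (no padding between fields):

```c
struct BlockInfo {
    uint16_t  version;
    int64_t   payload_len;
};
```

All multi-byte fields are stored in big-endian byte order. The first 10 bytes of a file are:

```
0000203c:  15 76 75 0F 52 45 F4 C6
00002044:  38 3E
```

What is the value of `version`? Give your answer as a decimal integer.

5494

`version` is the first field, at byte offset 0, occupying 2 bytes.
Bytes at offsets 0..1: 15 76.
In big-endian order the high byte comes first in memory.
The bytes are already most-significant first: 0x1576.
0x1576 = 5494.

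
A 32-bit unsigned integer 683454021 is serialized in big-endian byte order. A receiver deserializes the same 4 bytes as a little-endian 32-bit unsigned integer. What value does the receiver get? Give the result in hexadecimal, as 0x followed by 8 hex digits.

0x45AEBC28

683454021 in 32-bit hexadecimal is 0x28BCAE45.
Stored big-endian, the bytes at ascending addresses are 28 BC AE 45.
Read back as little-endian, the first byte is least significant, giving 0x45AEBC28.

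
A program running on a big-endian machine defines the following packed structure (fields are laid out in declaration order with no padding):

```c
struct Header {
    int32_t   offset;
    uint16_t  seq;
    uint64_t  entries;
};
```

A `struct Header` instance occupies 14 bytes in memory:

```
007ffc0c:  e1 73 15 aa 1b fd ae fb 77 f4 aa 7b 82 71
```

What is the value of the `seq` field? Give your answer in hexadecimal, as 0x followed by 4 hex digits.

0x1BFD

`seq` follows `offset` (4 bytes), so it starts at byte offset 4 and occupies 2 bytes.
Bytes at offsets 4..5: 1B FD.
Big-endian stores the most-significant byte at the lowest address.
The bytes are already most-significant first: 0x1BFD.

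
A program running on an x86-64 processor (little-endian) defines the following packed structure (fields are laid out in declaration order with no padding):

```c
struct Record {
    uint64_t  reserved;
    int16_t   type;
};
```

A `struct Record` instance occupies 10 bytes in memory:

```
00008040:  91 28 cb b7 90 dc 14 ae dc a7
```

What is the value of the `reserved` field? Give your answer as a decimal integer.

`reserved` is the first field, at byte offset 0, occupying 8 bytes.
Bytes at offsets 0..7: 91 28 CB B7 90 DC 14 AE.
Little-endian stores the least-significant byte at the lowest address.
Reassemble most-significant byte first: AE 14 DC 90 B7 CB 28 91 → 0xAE14DC90B7CB2891.
0xAE14DC90B7CB2891 = 12543893376250620049.

12543893376250620049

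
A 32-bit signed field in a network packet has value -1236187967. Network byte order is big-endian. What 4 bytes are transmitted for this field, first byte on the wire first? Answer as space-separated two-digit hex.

B6 51 44 C1

Two's complement of -1236187967 in 32 bits: 1236187967 = 0x49AEBB3F; invert → 0xB65144C0; add 1 → 0xB65144C1.
Split into bytes (most-significant first): B6 51 44 C1.
Big-endian stores the most-significant byte at the lowest address.
So the memory order matches the most-significant-first order: B6 51 44 C1.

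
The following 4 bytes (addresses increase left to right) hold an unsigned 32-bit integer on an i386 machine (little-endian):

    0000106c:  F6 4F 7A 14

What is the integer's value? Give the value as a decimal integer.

343560182

Little-endian: lowest address holds the least-significant byte.
Reassemble most-significant byte first: 14 7A 4F F6 → 0x147A4FF6.
0x147A4FF6 = 343560182.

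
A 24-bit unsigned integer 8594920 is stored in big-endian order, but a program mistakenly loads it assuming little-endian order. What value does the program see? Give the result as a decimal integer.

8594920 in 24-bit hexadecimal is 0x8325E8.
Stored big-endian, the bytes at ascending addresses are 83 25 E8.
Read back as little-endian, the first byte is least significant, giving 0xE82583.
0xE82583 = 15213955.

15213955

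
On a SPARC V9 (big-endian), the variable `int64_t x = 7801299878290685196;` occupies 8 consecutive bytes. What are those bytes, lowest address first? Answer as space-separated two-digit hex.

7801299878290685196 in hexadecimal, padded to 64 bits, is 0x6C43C8E7FFD07D0C.
Split into bytes (most-significant first): 6C 43 C8 E7 FF D0 7D 0C.
Big-endian: lowest address holds the most-significant byte.
So the memory order matches the most-significant-first order: 6C 43 C8 E7 FF D0 7D 0C.

6C 43 C8 E7 FF D0 7D 0C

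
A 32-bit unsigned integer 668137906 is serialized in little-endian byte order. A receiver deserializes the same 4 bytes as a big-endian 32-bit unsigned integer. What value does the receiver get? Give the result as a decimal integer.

3002716711

668137906 in 32-bit hexadecimal is 0x27D2F9B2.
Stored little-endian, the bytes at ascending addresses are B2 F9 D2 27.
Read back as big-endian, the last byte is least significant, giving 0xB2F9D227.
0xB2F9D227 = 3002716711.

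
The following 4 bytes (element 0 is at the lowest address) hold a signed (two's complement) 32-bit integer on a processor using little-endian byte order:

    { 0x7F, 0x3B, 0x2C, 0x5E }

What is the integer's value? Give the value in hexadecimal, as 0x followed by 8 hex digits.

Little-endian: lowest address holds the least-significant byte.
Reassemble most-significant byte first: 5E 2C 3B 7F → 0x5E2C3B7F.

0x5E2C3B7F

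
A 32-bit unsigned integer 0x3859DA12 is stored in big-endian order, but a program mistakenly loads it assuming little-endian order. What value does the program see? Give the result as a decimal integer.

Stored big-endian, the bytes at ascending addresses are 38 59 DA 12.
Read back as little-endian, the first byte is least significant, giving 0x12DA5938.
0x12DA5938 = 316299576.

316299576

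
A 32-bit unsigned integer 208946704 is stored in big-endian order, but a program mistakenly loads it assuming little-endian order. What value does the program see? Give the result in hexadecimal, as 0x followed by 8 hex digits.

0x1046740C

208946704 in 32-bit hexadecimal is 0x0C744610.
Stored big-endian, the bytes at ascending addresses are 0C 74 46 10.
Read back as little-endian, the first byte is least significant, giving 0x1046740C.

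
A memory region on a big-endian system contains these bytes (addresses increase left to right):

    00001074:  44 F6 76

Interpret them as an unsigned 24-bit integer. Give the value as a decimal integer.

4519542

In big-endian order the high byte comes first in memory.
The bytes are already most-significant first: 0x44F676.
0x44F676 = 4519542.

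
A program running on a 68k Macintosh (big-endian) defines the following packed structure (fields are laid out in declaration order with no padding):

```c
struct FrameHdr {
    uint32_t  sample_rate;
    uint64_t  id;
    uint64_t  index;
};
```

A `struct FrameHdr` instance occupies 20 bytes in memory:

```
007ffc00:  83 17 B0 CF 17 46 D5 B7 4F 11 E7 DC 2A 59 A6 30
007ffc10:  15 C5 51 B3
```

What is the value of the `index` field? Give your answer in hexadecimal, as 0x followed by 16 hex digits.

`index` follows `sample_rate` (4 B), `id` (8 B), so it starts at offset 4 + 8 = 12 and occupies 8 bytes.
Bytes at offsets 12..19: 2A 59 A6 30 15 C5 51 B3.
In big-endian order the high byte comes first in memory.
The bytes are already most-significant first: 0x2A59A63015C551B3.

0x2A59A63015C551B3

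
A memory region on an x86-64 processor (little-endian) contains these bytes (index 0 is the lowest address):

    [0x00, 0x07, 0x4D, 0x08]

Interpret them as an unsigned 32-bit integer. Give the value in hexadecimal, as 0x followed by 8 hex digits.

Little-endian: lowest address holds the least-significant byte.
Reassemble most-significant byte first: 08 4D 07 00 → 0x084D0700.

0x084D0700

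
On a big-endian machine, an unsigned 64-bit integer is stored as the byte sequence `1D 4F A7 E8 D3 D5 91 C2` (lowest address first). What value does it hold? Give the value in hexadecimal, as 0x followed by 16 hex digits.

0x1D4FA7E8D3D591C2

Big-endian stores the most-significant byte at the lowest address.
The bytes are already most-significant first: 0x1D4FA7E8D3D591C2.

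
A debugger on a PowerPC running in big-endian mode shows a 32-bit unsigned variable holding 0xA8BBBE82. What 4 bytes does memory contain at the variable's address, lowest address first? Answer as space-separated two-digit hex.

Split into bytes (most-significant first): A8 BB BE 82.
In big-endian order the high byte comes first in memory.
So the memory order matches the most-significant-first order: A8 BB BE 82.

A8 BB BE 82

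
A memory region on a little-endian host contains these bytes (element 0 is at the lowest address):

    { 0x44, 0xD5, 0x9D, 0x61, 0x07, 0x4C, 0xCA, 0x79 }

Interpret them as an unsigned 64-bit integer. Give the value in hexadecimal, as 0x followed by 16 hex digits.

0x79CA4C07619DD544

Little-endian stores the least-significant byte at the lowest address.
Reassemble most-significant byte first: 79 CA 4C 07 61 9D D5 44 → 0x79CA4C07619DD544.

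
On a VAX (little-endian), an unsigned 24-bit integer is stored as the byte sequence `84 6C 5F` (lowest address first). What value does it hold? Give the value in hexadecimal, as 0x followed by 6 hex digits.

0x5F6C84

In little-endian order the low byte comes first in memory.
Reassemble most-significant byte first: 5F 6C 84 → 0x5F6C84.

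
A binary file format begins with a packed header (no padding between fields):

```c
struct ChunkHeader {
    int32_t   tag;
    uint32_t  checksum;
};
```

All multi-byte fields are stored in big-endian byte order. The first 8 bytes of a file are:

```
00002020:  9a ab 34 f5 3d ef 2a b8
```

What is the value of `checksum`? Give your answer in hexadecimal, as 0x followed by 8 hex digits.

0x3DEF2AB8

`checksum` follows `tag` (4 bytes), so it starts at byte offset 4 and occupies 4 bytes.
Bytes at offsets 4..7: 3D EF 2A B8.
Big-endian: lowest address holds the most-significant byte.
The bytes are already most-significant first: 0x3DEF2AB8.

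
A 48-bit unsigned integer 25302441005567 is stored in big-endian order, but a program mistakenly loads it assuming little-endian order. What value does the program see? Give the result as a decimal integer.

280448516162327

25302441005567 in 48-bit hexadecimal is 0x17032F0211FF.
Stored big-endian, the bytes at ascending addresses are 17 03 2F 02 11 FF.
Read back as little-endian, the first byte is least significant, giving 0xFF11022F0317.
0xFF11022F0317 = 280448516162327.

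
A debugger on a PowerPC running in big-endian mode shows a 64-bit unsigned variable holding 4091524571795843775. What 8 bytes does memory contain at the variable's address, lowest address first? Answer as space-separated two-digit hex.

38 C8 03 EB 93 AC 6A BF

4091524571795843775 in hexadecimal, padded to 64 bits, is 0x38C803EB93AC6ABF.
Split into bytes (most-significant first): 38 C8 03 EB 93 AC 6A BF.
In big-endian order the high byte comes first in memory.
So the memory order matches the most-significant-first order: 38 C8 03 EB 93 AC 6A BF.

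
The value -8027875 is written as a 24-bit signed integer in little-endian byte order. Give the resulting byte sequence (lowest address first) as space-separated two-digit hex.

Two's complement of -8027875 in 24 bits: 8027875 = 0x7A7EE3; invert → 0x85811C; add 1 → 0x85811D.
Split into bytes (most-significant first): 85 81 1D.
In little-endian order the low byte comes first in memory.
So at ascending addresses the bytes are 1D 81 85.

1D 81 85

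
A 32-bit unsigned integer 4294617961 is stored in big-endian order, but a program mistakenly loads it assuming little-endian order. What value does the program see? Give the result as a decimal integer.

1772878591

4294617961 in 32-bit hexadecimal is 0xFFFAAB69.
Stored big-endian, the bytes at ascending addresses are FF FA AB 69.
Read back as little-endian, the first byte is least significant, giving 0x69ABFAFF.
0x69ABFAFF = 1772878591.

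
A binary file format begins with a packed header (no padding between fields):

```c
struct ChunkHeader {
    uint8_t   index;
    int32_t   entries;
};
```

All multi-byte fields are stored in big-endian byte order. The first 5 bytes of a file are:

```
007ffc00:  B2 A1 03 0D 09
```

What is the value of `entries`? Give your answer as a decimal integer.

-1593635575

`entries` follows `index` (1 byte), so it starts at byte offset 1 and occupies 4 bytes.
Bytes at offsets 1..4: A1 03 0D 09.
Big-endian stores the most-significant byte at the lowest address.
The bytes are already most-significant first: 0xA1030D09.
Top bit is set, so as a signed 32-bit value this is 0xA1030D09 − 2^32 = -1593635575.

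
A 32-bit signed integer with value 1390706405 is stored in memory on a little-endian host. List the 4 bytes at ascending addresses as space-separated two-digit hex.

1390706405 in hexadecimal, padded to 32 bits, is 0x52E47EE5.
Split into bytes (most-significant first): 52 E4 7E E5.
Little-endian: lowest address holds the least-significant byte.
So at ascending addresses the bytes are E5 7E E4 52.

E5 7E E4 52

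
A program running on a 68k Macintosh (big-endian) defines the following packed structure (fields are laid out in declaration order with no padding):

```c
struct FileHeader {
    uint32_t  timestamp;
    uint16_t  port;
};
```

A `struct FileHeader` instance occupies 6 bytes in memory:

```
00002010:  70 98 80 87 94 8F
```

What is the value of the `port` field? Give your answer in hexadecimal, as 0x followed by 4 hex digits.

0x948F

`port` follows `timestamp` (4 bytes), so it starts at byte offset 4 and occupies 2 bytes.
Bytes at offsets 4..5: 94 8F.
Big-endian: lowest address holds the most-significant byte.
The bytes are already most-significant first: 0x948F.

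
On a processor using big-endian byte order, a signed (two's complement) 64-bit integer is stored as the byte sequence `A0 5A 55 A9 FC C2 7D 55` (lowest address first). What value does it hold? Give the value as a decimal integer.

Big-endian: lowest address holds the most-significant byte.
The bytes are already most-significant first: 0xA05A55A9FCC27D55.
Top bit is set, so as a signed 64-bit value this is 0xA05A55A9FCC27D55 − 2^64 = -6892102091158684331.

-6892102091158684331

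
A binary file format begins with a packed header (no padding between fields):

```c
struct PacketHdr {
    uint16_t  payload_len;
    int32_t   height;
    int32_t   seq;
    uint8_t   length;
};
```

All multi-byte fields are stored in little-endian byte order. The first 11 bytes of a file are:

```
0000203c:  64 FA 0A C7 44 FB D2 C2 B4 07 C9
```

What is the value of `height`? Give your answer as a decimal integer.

-79378678

`height` follows `payload_len` (2 bytes), so it starts at byte offset 2 and occupies 4 bytes.
Bytes at offsets 2..5: 0A C7 44 FB.
Little-endian: lowest address holds the least-significant byte.
Reassemble most-significant byte first: FB 44 C7 0A → 0xFB44C70A.
Top bit is set, so as a signed 32-bit value this is 0xFB44C70A − 2^32 = -79378678.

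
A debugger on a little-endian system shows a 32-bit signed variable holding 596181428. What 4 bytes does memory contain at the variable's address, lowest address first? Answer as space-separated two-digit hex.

596181428 in hexadecimal, padded to 32 bits, is 0x238901B4.
Split into bytes (most-significant first): 23 89 01 B4.
In little-endian order the low byte comes first in memory.
So at ascending addresses the bytes are B4 01 89 23.

B4 01 89 23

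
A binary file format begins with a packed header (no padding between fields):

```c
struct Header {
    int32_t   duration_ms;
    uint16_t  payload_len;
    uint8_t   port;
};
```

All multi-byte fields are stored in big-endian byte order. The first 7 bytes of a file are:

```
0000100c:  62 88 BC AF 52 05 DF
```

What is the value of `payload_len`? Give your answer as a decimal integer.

`payload_len` follows `duration_ms` (4 bytes), so it starts at byte offset 4 and occupies 2 bytes.
Bytes at offsets 4..5: 52 05.
In big-endian order the high byte comes first in memory.
The bytes are already most-significant first: 0x5205.
0x5205 = 20997.

20997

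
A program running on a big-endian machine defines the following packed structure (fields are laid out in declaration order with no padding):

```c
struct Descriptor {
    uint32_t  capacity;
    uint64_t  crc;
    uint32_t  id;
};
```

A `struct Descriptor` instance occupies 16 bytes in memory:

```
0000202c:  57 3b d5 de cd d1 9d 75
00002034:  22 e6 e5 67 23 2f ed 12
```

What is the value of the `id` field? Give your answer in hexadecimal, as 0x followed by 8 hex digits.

0x232FED12

`id` follows `capacity` (4 B), `crc` (8 B), so it starts at offset 4 + 8 = 12 and occupies 4 bytes.
Bytes at offsets 12..15: 23 2F ED 12.
Big-endian: lowest address holds the most-significant byte.
The bytes are already most-significant first: 0x232FED12.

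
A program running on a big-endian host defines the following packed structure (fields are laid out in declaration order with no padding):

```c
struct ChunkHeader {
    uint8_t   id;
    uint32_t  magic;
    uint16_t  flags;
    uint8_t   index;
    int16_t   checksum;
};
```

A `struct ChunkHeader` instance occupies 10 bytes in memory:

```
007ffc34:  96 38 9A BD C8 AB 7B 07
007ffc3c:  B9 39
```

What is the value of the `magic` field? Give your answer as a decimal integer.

`magic` follows `id` (1 byte), so it starts at byte offset 1 and occupies 4 bytes.
Bytes at offsets 1..4: 38 9A BD C8.
Big-endian: lowest address holds the most-significant byte.
The bytes are already most-significant first: 0x389ABDC8.
0x389ABDC8 = 949665224.

949665224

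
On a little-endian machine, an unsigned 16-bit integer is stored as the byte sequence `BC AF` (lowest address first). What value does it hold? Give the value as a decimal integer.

Little-endian stores the least-significant byte at the lowest address.
Reassemble most-significant byte first: AF BC → 0xAFBC.
0xAFBC = 44988.

44988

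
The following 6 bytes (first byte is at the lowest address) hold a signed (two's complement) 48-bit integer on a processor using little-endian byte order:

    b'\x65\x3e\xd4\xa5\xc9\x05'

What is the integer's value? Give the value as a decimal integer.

6363628715621

Little-endian stores the least-significant byte at the lowest address.
Reassemble most-significant byte first: 05 C9 A5 D4 3E 65 → 0x05C9A5D43E65.
0x05C9A5D43E65 = 6363628715621.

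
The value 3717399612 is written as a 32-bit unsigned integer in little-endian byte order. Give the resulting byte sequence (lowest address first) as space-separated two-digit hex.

3C 04 93 DD

3717399612 in hexadecimal, padded to 32 bits, is 0xDD93043C.
Split into bytes (most-significant first): DD 93 04 3C.
Little-endian: lowest address holds the least-significant byte.
So at ascending addresses the bytes are 3C 04 93 DD.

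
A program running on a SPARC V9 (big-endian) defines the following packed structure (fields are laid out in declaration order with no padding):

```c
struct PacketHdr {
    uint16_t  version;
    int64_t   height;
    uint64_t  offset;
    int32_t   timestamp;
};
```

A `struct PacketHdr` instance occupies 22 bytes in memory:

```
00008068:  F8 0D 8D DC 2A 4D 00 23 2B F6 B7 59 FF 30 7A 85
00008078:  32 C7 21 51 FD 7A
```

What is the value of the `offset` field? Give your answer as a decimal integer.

`offset` follows `version` (2 B), `height` (8 B), so it starts at offset 2 + 8 = 10 and occupies 8 bytes.
Bytes at offsets 10..17: B7 59 FF 30 7A 85 32 C7.
Big-endian: lowest address holds the most-significant byte.
The bytes are already most-significant first: 0xB759FF307A8532C7.
0xB759FF307A8532C7 = 13211871565547123399.

13211871565547123399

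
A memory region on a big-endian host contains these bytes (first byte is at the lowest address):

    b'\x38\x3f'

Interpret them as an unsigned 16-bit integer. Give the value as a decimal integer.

Big-endian stores the most-significant byte at the lowest address.
The bytes are already most-significant first: 0x383F.
0x383F = 14399.

14399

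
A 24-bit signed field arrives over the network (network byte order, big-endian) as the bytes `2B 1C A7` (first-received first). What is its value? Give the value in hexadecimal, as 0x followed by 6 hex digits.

0x2B1CA7

Big-endian stores the most-significant byte at the lowest address.
The bytes are already most-significant first: 0x2B1CA7.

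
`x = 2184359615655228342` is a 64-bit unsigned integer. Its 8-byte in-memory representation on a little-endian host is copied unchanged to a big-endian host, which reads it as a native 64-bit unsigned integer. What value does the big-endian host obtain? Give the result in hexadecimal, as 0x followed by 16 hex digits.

2184359615655228342 in 64-bit hexadecimal is 0x1E50677F48D6B3B6.
Stored little-endian, the bytes at ascending addresses are B6 B3 D6 48 7F 67 50 1E.
Read back as big-endian, the last byte is least significant, giving 0xB6B3D6487F67501E.

0xB6B3D6487F67501E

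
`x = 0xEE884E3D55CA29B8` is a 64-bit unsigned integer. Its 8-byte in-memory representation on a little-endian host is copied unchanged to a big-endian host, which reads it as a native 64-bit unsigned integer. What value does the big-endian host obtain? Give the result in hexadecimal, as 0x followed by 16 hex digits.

0xB829CA553D4E88EE

Stored little-endian, the bytes at ascending addresses are B8 29 CA 55 3D 4E 88 EE.
Read back as big-endian, the last byte is least significant, giving 0xB829CA553D4E88EE.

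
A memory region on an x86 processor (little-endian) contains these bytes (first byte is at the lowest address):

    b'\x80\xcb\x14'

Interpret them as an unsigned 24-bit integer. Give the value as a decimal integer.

1362816

In little-endian order the low byte comes first in memory.
Reassemble most-significant byte first: 14 CB 80 → 0x14CB80.
0x14CB80 = 1362816.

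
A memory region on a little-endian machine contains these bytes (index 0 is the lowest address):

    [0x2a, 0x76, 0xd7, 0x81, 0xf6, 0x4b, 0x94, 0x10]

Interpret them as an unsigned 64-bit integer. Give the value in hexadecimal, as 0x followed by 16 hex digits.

0x10944BF681D7762A

Little-endian: lowest address holds the least-significant byte.
Reassemble most-significant byte first: 10 94 4B F6 81 D7 76 2A → 0x10944BF681D7762A.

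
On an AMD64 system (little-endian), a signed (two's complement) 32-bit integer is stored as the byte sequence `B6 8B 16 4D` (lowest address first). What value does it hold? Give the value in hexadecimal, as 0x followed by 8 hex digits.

0x4D168BB6

In little-endian order the low byte comes first in memory.
Reassemble most-significant byte first: 4D 16 8B B6 → 0x4D168BB6.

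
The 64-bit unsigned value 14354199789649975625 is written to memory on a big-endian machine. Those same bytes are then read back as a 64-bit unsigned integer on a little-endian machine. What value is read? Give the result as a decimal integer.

14354199789649975625 in 64-bit hexadecimal is 0xC7345CA82912D949.
Stored big-endian, the bytes at ascending addresses are C7 34 5C A8 29 12 D9 49.
Read back as little-endian, the first byte is least significant, giving 0x49D91229A85C34C7.
0x49D91229A85C34C7 = 5321304404842525895.

5321304404842525895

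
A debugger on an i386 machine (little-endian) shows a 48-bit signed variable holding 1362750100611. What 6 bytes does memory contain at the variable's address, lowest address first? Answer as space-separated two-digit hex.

1362750100611 in hexadecimal, padded to 48 bits, is 0x013D4A3C5483.
Split into bytes (most-significant first): 01 3D 4A 3C 54 83.
Little-endian: lowest address holds the least-significant byte.
So at ascending addresses the bytes are 83 54 3C 4A 3D 01.

83 54 3C 4A 3D 01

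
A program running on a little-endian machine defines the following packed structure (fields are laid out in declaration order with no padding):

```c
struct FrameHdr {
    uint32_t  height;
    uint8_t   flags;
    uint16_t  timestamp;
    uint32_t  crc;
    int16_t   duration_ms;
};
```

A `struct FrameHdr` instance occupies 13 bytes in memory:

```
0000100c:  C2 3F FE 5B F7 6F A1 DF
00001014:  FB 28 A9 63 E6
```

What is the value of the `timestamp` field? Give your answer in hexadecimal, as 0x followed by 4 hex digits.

0xA16F

`timestamp` follows `height` (4 B), `flags` (1 B), so it starts at offset 4 + 1 = 5 and occupies 2 bytes.
Bytes at offsets 5..6: 6F A1.
Little-endian stores the least-significant byte at the lowest address.
Reassemble most-significant byte first: A1 6F → 0xA16F.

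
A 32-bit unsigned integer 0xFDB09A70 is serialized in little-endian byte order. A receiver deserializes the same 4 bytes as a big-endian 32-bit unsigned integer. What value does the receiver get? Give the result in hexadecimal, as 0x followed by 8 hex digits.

Stored little-endian, the bytes at ascending addresses are 70 9A B0 FD.
Read back as big-endian, the last byte is least significant, giving 0x709AB0FD.

0x709AB0FD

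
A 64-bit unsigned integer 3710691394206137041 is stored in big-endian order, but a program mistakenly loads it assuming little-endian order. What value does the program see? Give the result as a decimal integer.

15094590089202138931

3710691394206137041 in 64-bit hexadecimal is 0x337F0629B6C17AD1.
Stored big-endian, the bytes at ascending addresses are 33 7F 06 29 B6 C1 7A D1.
Read back as little-endian, the first byte is least significant, giving 0xD17AC1B629067F33.
0xD17AC1B629067F33 = 15094590089202138931.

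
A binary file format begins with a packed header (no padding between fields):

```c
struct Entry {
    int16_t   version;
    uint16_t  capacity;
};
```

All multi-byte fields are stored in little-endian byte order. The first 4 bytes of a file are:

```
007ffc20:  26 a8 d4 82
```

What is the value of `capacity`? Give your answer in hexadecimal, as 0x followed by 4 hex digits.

`capacity` follows `version` (2 bytes), so it starts at byte offset 2 and occupies 2 bytes.
Bytes at offsets 2..3: D4 82.
Little-endian stores the least-significant byte at the lowest address.
Reassemble most-significant byte first: 82 D4 → 0x82D4.

0x82D4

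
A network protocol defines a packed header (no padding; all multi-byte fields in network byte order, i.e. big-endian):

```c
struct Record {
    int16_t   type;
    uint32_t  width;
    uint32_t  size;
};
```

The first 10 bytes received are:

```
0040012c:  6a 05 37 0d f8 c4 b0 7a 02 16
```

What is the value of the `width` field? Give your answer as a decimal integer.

`width` follows `type` (2 bytes), so it starts at byte offset 2 and occupies 4 bytes.
Bytes at offsets 2..5: 37 0D F8 C4.
Big-endian: lowest address holds the most-significant byte.
The bytes are already most-significant first: 0x370DF8C4.
0x370DF8C4 = 923662532.

923662532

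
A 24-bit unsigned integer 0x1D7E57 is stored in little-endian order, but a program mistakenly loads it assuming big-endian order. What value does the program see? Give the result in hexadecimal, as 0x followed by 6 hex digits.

Stored little-endian, the bytes at ascending addresses are 57 7E 1D.
Read back as big-endian, the last byte is least significant, giving 0x577E1D.

0x577E1D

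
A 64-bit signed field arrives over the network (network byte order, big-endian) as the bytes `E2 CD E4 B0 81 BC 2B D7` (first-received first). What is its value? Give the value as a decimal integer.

-2103774004170183721

In big-endian order the high byte comes first in memory.
The bytes are already most-significant first: 0xE2CDE4B081BC2BD7.
Top bit is set, so as a signed 64-bit value this is 0xE2CDE4B081BC2BD7 − 2^64 = -2103774004170183721.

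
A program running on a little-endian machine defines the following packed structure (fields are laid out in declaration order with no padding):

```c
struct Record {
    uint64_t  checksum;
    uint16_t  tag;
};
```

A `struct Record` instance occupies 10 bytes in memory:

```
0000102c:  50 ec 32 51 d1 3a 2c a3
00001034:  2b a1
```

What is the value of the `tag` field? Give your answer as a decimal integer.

41259

`tag` follows `checksum` (8 bytes), so it starts at byte offset 8 and occupies 2 bytes.
Bytes at offsets 8..9: 2B A1.
Little-endian stores the least-significant byte at the lowest address.
Reassemble most-significant byte first: A1 2B → 0xA12B.
0xA12B = 41259.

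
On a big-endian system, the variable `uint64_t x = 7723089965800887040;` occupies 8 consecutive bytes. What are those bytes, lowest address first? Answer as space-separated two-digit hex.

6B 2D ED 67 BB F2 13 00

7723089965800887040 in hexadecimal, padded to 64 bits, is 0x6B2DED67BBF21300.
Split into bytes (most-significant first): 6B 2D ED 67 BB F2 13 00.
Big-endian stores the most-significant byte at the lowest address.
So the memory order matches the most-significant-first order: 6B 2D ED 67 BB F2 13 00.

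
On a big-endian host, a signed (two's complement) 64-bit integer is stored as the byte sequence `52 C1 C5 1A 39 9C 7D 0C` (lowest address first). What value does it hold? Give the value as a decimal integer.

5963264098041625868

Big-endian: lowest address holds the most-significant byte.
The bytes are already most-significant first: 0x52C1C51A399C7D0C.
0x52C1C51A399C7D0C = 5963264098041625868.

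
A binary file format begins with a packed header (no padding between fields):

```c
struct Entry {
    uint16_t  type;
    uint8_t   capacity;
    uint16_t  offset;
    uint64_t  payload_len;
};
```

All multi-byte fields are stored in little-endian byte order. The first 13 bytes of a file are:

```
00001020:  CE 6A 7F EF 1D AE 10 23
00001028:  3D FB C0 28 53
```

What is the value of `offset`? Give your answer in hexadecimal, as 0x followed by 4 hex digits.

0x1DEF

`offset` follows `type` (2 B), `capacity` (1 B), so it starts at offset 2 + 1 = 3 and occupies 2 bytes.
Bytes at offsets 3..4: EF 1D.
In little-endian order the low byte comes first in memory.
Reassemble most-significant byte first: 1D EF → 0x1DEF.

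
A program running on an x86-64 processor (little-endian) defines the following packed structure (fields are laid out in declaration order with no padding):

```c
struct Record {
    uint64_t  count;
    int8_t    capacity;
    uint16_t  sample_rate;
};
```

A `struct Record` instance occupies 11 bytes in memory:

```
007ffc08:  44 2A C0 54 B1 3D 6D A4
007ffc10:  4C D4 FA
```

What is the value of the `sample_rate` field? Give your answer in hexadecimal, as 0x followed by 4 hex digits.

0xFAD4

`sample_rate` follows `count` (8 B), `capacity` (1 B), so it starts at offset 8 + 1 = 9 and occupies 2 bytes.
Bytes at offsets 9..10: D4 FA.
Little-endian stores the least-significant byte at the lowest address.
Reassemble most-significant byte first: FA D4 → 0xFAD4.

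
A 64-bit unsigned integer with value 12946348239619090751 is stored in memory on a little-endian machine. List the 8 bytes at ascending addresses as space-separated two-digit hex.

3F E9 FF 98 21 AB AA B3

12946348239619090751 in hexadecimal, padded to 64 bits, is 0xB3AAAB2198FFE93F.
Split into bytes (most-significant first): B3 AA AB 21 98 FF E9 3F.
Little-endian: lowest address holds the least-significant byte.
So at ascending addresses the bytes are 3F E9 FF 98 21 AB AA B3.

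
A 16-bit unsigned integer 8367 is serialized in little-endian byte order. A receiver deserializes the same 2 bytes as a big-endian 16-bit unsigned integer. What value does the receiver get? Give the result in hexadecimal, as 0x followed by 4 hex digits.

8367 in 16-bit hexadecimal is 0x20AF.
Stored little-endian, the bytes at ascending addresses are AF 20.
Read back as big-endian, the last byte is least significant, giving 0xAF20.

0xAF20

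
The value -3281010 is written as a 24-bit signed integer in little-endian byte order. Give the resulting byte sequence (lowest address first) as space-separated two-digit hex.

Two's complement of -3281010 in 24 bits: 3281010 = 0x321072; invert → 0xCDEF8D; add 1 → 0xCDEF8E.
Split into bytes (most-significant first): CD EF 8E.
In little-endian order the low byte comes first in memory.
So at ascending addresses the bytes are 8E EF CD.

8E EF CD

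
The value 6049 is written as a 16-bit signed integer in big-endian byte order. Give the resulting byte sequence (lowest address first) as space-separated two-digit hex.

17 A1

6049 in hexadecimal, padded to 16 bits, is 0x17A1.
Split into bytes (most-significant first): 17 A1.
In big-endian order the high byte comes first in memory.
So the memory order matches the most-significant-first order: 17 A1.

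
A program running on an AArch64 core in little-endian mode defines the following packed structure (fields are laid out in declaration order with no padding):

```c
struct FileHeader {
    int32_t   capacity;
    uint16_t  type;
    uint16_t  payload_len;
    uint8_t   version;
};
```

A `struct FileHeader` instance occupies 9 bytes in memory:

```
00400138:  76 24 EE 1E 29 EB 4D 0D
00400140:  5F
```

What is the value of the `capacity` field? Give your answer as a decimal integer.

518923382

`capacity` is the first field, at byte offset 0, occupying 4 bytes.
Bytes at offsets 0..3: 76 24 EE 1E.
Little-endian stores the least-significant byte at the lowest address.
Reassemble most-significant byte first: 1E EE 24 76 → 0x1EEE2476.
0x1EEE2476 = 518923382.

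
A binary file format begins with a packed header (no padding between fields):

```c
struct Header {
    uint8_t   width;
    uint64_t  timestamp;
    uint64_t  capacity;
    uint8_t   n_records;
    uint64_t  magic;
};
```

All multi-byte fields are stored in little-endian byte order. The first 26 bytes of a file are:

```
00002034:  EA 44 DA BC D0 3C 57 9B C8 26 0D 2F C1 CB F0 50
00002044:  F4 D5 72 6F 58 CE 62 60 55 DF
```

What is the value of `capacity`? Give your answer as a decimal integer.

`capacity` follows `width` (1 B), `timestamp` (8 B), so it starts at offset 1 + 8 = 9 and occupies 8 bytes.
Bytes at offsets 9..16: 26 0D 2F C1 CB F0 50 F4.
In little-endian order the low byte comes first in memory.
Reassemble most-significant byte first: F4 50 F0 CB C1 2F 0D 26 → 0xF450F0CBC12F0D26.
0xF450F0CBC12F0D26 = 17604835701301382438.

17604835701301382438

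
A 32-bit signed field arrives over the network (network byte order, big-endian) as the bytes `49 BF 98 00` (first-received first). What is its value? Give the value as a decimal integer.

Big-endian stores the most-significant byte at the lowest address.
The bytes are already most-significant first: 0x49BF9800.
0x49BF9800 = 1237293056.

1237293056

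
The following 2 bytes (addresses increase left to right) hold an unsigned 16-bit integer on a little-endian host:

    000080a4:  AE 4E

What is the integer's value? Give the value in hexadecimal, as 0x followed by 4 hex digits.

0x4EAE

Little-endian: lowest address holds the least-significant byte.
Reassemble most-significant byte first: 4E AE → 0x4EAE.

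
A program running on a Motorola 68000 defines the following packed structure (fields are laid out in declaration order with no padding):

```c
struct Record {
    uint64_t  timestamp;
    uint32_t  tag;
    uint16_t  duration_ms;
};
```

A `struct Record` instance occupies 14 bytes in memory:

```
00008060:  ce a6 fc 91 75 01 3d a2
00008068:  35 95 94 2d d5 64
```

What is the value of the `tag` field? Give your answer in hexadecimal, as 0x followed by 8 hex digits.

0x3595942D

`tag` follows `timestamp` (8 bytes), so it starts at byte offset 8 and occupies 4 bytes.
Bytes at offsets 8..11: 35 95 94 2D.
In big-endian order the high byte comes first in memory.
The bytes are already most-significant first: 0x3595942D.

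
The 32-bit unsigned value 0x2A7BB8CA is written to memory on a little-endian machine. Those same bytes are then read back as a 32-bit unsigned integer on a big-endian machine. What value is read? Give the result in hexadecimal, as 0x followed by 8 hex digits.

Stored little-endian, the bytes at ascending addresses are CA B8 7B 2A.
Read back as big-endian, the last byte is least significant, giving 0xCAB87B2A.

0xCAB87B2A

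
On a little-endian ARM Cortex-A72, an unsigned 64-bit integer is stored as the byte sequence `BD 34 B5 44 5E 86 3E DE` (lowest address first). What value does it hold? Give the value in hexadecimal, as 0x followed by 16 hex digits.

In little-endian order the low byte comes first in memory.
Reassemble most-significant byte first: DE 3E 86 5E 44 B5 34 BD → 0xDE3E865E44B534BD.

0xDE3E865E44B534BD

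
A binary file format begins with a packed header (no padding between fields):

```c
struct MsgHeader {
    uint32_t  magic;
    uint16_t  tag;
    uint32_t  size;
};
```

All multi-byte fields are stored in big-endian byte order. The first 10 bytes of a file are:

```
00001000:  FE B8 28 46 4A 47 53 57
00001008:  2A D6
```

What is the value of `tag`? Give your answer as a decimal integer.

19015

`tag` follows `magic` (4 bytes), so it starts at byte offset 4 and occupies 2 bytes.
Bytes at offsets 4..5: 4A 47.
Big-endian: lowest address holds the most-significant byte.
The bytes are already most-significant first: 0x4A47.
0x4A47 = 19015.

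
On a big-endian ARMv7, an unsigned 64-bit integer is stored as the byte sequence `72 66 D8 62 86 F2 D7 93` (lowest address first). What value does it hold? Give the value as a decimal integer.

8243514085630728083

Big-endian: lowest address holds the most-significant byte.
The bytes are already most-significant first: 0x7266D86286F2D793.
0x7266D86286F2D793 = 8243514085630728083.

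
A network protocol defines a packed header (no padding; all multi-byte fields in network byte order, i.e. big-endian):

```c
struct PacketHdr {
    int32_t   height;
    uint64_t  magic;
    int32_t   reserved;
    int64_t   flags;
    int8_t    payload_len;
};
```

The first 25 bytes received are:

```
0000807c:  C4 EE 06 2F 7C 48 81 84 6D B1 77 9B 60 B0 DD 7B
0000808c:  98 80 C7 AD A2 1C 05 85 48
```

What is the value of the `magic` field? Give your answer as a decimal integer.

`magic` follows `height` (4 bytes), so it starts at byte offset 4 and occupies 8 bytes.
Bytes at offsets 4..11: 7C 48 81 84 6D B1 77 9B.
In big-endian order the high byte comes first in memory.
The bytes are already most-significant first: 0x7C4881846DB1779B.
0x7C4881846DB1779B = 8955550264802244507.

8955550264802244507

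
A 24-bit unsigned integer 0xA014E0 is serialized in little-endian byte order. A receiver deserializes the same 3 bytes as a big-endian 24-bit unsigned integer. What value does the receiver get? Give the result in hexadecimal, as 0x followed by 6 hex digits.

Stored little-endian, the bytes at ascending addresses are E0 14 A0.
Read back as big-endian, the last byte is least significant, giving 0xE014A0.

0xE014A0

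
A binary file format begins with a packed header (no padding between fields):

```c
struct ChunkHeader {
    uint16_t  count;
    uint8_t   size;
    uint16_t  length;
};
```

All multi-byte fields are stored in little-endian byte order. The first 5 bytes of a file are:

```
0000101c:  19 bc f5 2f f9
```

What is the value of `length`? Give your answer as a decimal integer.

63791

`length` follows `count` (2 B), `size` (1 B), so it starts at offset 2 + 1 = 3 and occupies 2 bytes.
Bytes at offsets 3..4: 2F F9.
In little-endian order the low byte comes first in memory.
Reassemble most-significant byte first: F9 2F → 0xF92F.
0xF92F = 63791.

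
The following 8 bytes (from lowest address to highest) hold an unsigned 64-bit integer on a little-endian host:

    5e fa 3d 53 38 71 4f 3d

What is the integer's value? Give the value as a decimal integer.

Little-endian: lowest address holds the least-significant byte.
Reassemble most-significant byte first: 3D 4F 71 38 53 3D FA 5E → 0x3D4F7138533DFA5E.
0x3D4F7138533DFA5E = 4417874246202423902.

4417874246202423902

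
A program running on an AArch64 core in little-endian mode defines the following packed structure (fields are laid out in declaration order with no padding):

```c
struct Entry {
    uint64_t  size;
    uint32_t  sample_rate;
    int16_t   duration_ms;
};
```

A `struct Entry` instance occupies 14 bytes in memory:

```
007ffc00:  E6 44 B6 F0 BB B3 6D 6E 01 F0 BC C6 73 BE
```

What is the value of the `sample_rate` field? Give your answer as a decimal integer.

`sample_rate` follows `size` (8 bytes), so it starts at byte offset 8 and occupies 4 bytes.
Bytes at offsets 8..11: 01 F0 BC C6.
Little-endian stores the least-significant byte at the lowest address.
Reassemble most-significant byte first: C6 BC F0 01 → 0xC6BCF001.
0xC6BCF001 = 3334270977.

3334270977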